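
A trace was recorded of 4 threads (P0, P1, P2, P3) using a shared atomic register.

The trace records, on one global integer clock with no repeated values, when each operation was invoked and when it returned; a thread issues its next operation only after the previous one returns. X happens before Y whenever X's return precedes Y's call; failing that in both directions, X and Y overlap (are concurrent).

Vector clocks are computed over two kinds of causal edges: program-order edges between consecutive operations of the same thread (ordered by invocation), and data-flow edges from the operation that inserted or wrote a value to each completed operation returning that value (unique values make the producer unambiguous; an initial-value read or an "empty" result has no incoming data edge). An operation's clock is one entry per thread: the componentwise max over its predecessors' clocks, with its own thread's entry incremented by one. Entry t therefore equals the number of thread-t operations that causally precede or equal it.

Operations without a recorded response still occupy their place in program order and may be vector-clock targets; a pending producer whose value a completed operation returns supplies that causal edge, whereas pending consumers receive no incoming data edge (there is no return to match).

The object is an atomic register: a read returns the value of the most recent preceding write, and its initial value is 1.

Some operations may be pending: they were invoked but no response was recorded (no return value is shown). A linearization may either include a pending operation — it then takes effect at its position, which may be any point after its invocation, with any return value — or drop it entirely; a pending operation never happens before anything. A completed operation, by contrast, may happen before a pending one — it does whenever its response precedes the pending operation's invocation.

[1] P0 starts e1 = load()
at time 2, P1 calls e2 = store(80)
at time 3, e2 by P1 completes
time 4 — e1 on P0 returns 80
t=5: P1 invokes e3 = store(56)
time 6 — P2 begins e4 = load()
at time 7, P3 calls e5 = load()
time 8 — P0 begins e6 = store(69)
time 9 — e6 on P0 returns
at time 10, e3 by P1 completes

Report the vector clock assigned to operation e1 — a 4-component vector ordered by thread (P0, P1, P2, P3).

VC(e5, invoked at 7): no causal predecessors; +1 on P3 → (0, 0, 0, 1)
VC(e4, invoked at 6): no causal predecessors; +1 on P2 → (0, 0, 1, 0)
VC(e2, invoked at 2): no causal predecessors; +1 on P1 → (0, 1, 0, 0)
e3, invoked 5, takes VC(e2)=(0, 1, 0, 0) under max, adds 1 for P1 → (0, 2, 0, 0)
e1, invoked 1, takes VC(e2)=(0, 1, 0, 0) under max, adds 1 for P0 → (1, 1, 0, 0)
e6, invoked 8, takes VC(e1)=(1, 1, 0, 0) under max, adds 1 for P0 → (2, 1, 0, 0)
target: VC(e1) = (1, 1, 0, 0)

(1, 1, 0, 0)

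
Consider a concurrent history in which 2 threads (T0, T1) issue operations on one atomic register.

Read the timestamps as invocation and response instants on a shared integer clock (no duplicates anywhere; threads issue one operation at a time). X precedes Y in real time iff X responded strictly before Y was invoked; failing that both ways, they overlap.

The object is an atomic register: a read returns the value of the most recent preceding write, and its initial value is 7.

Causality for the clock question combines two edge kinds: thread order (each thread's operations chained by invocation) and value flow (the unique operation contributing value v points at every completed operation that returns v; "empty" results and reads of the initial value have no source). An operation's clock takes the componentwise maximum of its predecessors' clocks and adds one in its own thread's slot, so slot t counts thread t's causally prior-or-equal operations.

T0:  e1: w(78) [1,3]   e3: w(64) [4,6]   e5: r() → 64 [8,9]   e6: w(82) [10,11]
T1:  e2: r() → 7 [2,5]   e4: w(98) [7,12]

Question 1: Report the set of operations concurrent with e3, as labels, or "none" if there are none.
e3 runs from 4 to 6; window-overlapping ops are concurrent
e1 [1,3]: before
e2 [2,5]: concurrent
e4 [7,12]: after
e5 [8,9]: after
e6 [10,11]: after

e2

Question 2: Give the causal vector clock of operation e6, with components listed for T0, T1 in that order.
VC(e2, invoked at 2): no causal predecessors; +1 on T1 → (0, 1)
VC(e1, invoked at 1): no causal predecessors; +1 on T0 → (1, 0)
VC(e4, invoked at 7): max of VC(e2)=(0, 1), then +1 on thread T1 → (0, 2)
VC(e3, invoked at 4): max of VC(e1)=(1, 0), then +1 on thread T0 → (2, 0)
VC(e5, invoked at 8): max of VC(e3)=(2, 0), then +1 on thread T0 → (3, 0)
VC(e6, invoked at 10): max of VC(e5)=(3, 0), then +1 on thread T0 → (4, 0)
target: VC(e6) = (4, 0)

(4, 0)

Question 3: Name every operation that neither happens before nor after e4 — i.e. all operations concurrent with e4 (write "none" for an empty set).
e4 spans [7,12]; an op avoiding the whole window 7..12 is ordered, any other is concurrent
e1 [1,3]: before
e2 [2,5]: before
e3 [4,6]: before
e5 [8,9]: concurrent
e6 [10,11]: concurrent

e5, e6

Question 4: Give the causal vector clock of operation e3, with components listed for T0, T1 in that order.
e2 (invocation 2): nothing precedes it; T1's component alone gives (0, 1)
e1 (invocation 1): nothing precedes it; T0's component alone gives (1, 0)
e4 (invocation 7): componentwise max over VC(e2)=(0, 1), +1 at T1, giving (0, 2)
e3 (invocation 4): componentwise max over VC(e1)=(1, 0), +1 at T0, giving (2, 0)
e5 (invocation 8): componentwise max over VC(e3)=(2, 0), +1 at T0, giving (3, 0)
e6 (invocation 10): componentwise max over VC(e5)=(3, 0), +1 at T0, giving (4, 0)
target: VC(e3) = (2, 0)

(2, 0)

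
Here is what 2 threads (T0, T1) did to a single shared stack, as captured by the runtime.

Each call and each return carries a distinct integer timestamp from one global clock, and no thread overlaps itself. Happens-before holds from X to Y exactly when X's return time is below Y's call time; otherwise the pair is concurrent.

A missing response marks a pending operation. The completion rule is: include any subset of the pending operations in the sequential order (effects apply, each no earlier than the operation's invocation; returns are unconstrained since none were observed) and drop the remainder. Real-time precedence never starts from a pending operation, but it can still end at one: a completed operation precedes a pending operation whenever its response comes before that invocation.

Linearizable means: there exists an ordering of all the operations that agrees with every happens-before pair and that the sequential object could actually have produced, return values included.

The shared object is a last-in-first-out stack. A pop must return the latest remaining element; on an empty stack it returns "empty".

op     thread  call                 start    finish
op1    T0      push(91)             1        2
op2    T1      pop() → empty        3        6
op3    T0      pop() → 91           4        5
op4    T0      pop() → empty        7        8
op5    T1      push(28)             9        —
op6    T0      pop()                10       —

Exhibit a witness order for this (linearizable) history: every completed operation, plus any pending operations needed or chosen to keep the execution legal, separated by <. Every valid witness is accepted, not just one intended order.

op1 < op3 < op2 < op4

step 1: op1 push(91) — stack <91>
step 2: op3 pop() → 91 — stack <>
step 3: op2 pop() → empty — stack <>
step 4: op4 pop() → empty — stack <>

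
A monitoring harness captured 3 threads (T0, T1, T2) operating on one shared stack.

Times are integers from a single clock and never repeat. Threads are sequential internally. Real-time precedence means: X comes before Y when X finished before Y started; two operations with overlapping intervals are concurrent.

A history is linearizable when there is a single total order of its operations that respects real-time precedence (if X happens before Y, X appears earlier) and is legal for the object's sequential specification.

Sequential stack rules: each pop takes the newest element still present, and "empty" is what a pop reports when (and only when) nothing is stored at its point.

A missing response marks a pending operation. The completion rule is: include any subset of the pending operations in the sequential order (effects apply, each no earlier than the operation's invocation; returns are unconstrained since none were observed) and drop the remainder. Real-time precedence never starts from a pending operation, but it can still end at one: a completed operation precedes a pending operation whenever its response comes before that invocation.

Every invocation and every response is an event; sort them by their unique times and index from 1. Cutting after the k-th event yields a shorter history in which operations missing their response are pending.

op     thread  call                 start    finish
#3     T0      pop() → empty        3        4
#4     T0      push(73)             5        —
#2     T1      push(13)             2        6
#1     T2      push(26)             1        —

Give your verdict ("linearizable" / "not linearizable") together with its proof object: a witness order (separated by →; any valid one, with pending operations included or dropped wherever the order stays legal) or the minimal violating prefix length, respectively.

1. #3 pop() → empty, leaving stack <>
2. #1 push(26) (pending, included), leaving stack <26>
3. #2 push(13), leaving stack <26,13>

linearizable — witness: #3 → #1 → #2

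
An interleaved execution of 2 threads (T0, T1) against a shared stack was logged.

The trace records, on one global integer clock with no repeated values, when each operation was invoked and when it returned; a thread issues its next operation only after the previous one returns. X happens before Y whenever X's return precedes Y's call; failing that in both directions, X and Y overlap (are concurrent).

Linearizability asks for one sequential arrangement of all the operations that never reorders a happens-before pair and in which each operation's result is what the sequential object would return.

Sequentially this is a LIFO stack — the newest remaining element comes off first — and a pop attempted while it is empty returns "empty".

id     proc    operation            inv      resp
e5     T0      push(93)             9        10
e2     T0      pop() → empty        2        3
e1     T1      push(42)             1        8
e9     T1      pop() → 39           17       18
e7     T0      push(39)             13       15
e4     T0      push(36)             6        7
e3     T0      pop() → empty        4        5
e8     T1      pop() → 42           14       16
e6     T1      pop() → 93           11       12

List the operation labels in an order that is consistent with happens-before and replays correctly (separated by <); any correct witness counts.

step 1: e2 pop() → empty — stack <>
step 2: e3 pop() → empty — stack <>
step 3: e4 push(36) — stack <36>
step 4: e1 push(42) — stack <36,42>
step 5: e5 push(93) — stack <36,42,93>
step 6: e6 pop() → 93 — stack <36,42>
step 7: e8 pop() → 42 — stack <36>
step 8: e7 push(39) — stack <36,39>
step 9: e9 pop() → 39 — stack <36>

e2 < e3 < e4 < e1 < e5 < e6 < e8 < e7 < e9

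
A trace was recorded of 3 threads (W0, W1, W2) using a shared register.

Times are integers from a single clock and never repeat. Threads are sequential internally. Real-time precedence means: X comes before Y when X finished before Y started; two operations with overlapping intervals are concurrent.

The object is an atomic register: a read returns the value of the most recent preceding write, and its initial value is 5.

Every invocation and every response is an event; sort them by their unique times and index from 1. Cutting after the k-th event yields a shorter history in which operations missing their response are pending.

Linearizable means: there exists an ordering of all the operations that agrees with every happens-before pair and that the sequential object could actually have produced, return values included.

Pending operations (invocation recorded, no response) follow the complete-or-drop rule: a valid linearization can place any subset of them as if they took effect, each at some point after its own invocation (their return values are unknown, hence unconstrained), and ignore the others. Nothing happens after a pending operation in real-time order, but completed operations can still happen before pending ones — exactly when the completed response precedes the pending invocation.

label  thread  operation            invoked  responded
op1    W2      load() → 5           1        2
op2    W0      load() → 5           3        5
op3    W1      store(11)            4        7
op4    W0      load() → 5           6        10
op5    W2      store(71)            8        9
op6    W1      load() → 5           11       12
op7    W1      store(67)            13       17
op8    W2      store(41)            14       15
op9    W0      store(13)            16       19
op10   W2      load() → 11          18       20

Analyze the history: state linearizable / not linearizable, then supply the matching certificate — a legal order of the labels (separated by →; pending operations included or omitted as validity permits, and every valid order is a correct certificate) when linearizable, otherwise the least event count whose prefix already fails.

events 1..11 are fine; event 12 — the response of op6 at time 12 — makes the prefix non-linearizable
5 orders of the 6 completed register ops respect real time; none is legal
take op1, op2, op3, op4, op5, op6: step 4 already fails, because op4 load() → 5 cannot occur there
take op1, op2, op3, op5, op4, op6: step 5 already fails, because op4 load() → 5 cannot occur there

not linearizable — minimal violating prefix: 12 events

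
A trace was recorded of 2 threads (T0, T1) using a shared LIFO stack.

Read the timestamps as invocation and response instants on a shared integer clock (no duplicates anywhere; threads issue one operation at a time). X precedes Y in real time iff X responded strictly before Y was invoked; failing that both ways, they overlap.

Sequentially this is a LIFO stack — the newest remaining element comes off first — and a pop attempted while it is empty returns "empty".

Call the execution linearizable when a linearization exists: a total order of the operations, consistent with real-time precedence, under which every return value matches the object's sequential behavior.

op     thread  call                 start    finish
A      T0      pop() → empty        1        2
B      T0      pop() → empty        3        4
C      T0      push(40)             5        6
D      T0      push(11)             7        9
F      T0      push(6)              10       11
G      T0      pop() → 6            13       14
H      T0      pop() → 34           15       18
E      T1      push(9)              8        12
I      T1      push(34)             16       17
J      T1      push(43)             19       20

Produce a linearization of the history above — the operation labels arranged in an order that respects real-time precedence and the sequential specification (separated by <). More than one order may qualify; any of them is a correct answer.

after step 1 (A pop() → empty): stack <>
after step 2 (B pop() → empty): stack <>
after step 3 (C push(40)): stack <40>
after step 4 (D push(11)): stack <40,11>
after step 5 (E push(9)): stack <40,11,9>
after step 6 (F push(6)): stack <40,11,9,6>
after step 7 (G pop() → 6): stack <40,11,9>
after step 8 (I push(34)): stack <40,11,9,34>
after step 9 (H pop() → 34): stack <40,11,9>
after step 10 (J push(43)): stack <40,11,9,43>

A < B < C < D < E < F < G < I < H < J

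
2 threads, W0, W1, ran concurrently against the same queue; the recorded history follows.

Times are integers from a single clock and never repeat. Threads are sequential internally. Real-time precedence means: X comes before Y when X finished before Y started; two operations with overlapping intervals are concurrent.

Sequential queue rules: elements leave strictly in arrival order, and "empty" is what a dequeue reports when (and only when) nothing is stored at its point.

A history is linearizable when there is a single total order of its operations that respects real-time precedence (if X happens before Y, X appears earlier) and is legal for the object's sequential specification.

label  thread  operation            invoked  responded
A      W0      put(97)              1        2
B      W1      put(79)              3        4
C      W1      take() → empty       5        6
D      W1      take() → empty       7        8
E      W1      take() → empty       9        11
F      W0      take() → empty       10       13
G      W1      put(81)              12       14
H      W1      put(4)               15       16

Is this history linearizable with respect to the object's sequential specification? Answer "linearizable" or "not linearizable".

not linearizable

cut after 5 events: linearizable; cut after 6 events (C responds, time 6): not linearizable
the sole real-time-consistent order of 3 completed operations fails the queue replay
take A, B, C: step 3 already fails, because C take() → empty cannot occur there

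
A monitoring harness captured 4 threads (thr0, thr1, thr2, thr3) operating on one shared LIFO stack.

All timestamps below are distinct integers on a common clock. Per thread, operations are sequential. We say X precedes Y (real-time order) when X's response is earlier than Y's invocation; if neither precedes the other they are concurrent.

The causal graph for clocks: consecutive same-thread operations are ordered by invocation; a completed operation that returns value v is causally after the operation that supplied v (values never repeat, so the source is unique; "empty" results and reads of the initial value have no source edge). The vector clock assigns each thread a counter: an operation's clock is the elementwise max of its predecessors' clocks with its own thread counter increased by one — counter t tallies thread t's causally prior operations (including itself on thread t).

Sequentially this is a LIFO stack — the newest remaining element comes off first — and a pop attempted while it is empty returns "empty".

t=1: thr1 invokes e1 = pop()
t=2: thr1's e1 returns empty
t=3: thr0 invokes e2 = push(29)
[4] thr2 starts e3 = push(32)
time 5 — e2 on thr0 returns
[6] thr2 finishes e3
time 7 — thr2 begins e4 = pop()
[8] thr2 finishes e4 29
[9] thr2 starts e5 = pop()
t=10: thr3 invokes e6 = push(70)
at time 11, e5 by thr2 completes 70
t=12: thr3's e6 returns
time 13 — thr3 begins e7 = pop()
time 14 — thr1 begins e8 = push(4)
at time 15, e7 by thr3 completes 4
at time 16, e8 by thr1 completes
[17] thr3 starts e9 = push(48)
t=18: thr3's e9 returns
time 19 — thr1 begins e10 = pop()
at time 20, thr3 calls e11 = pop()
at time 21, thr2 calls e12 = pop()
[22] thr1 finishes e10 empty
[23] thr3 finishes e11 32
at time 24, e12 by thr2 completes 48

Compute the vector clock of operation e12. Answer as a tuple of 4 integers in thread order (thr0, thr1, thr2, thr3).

VC(e6, invoked at 10): no causal predecessors; +1 on thr3 → (0, 0, 0, 1)
VC(e3, invoked at 4): no causal predecessors; +1 on thr2 → (0, 0, 1, 0)
VC(e1, invoked at 1): no causal predecessors; +1 on thr1 → (0, 1, 0, 0)
VC(e2, invoked at 3): no causal predecessors; +1 on thr0 → (1, 0, 0, 0)
VC(e8, invoked at 14): max of VC(e1)=(0, 1, 0, 0), then +1 on thread thr1 → (0, 2, 0, 0)
VC(e10, invoked at 19): max of VC(e8)=(0, 2, 0, 0), then +1 on thread thr1 → (0, 3, 0, 0)
VC(e4, invoked at 7): max of VC(e2)=(1, 0, 0, 0), VC(e3)=(0, 0, 1, 0), then +1 on thread thr2 → (1, 0, 2, 0)
VC(e7, invoked at 13): max of VC(e6)=(0, 0, 0, 1), VC(e8)=(0, 2, 0, 0), then +1 on thread thr3 → (0, 2, 0, 2)
VC(e9, invoked at 17): max of VC(e7)=(0, 2, 0, 2), then +1 on thread thr3 → (0, 2, 0, 3)
VC(e5, invoked at 9): max of VC(e4)=(1, 0, 2, 0), VC(e6)=(0, 0, 0, 1), then +1 on thread thr2 → (1, 0, 3, 1)
VC(e11, invoked at 20): max of VC(e3)=(0, 0, 1, 0), VC(e9)=(0, 2, 0, 3), then +1 on thread thr3 → (0, 2, 1, 4)
VC(e12, invoked at 21): max of VC(e5)=(1, 0, 3, 1), VC(e9)=(0, 2, 0, 3), then +1 on thread thr2 → (1, 2, 4, 3)
target: VC(e12) = (1, 2, 4, 3)

(1, 2, 4, 3)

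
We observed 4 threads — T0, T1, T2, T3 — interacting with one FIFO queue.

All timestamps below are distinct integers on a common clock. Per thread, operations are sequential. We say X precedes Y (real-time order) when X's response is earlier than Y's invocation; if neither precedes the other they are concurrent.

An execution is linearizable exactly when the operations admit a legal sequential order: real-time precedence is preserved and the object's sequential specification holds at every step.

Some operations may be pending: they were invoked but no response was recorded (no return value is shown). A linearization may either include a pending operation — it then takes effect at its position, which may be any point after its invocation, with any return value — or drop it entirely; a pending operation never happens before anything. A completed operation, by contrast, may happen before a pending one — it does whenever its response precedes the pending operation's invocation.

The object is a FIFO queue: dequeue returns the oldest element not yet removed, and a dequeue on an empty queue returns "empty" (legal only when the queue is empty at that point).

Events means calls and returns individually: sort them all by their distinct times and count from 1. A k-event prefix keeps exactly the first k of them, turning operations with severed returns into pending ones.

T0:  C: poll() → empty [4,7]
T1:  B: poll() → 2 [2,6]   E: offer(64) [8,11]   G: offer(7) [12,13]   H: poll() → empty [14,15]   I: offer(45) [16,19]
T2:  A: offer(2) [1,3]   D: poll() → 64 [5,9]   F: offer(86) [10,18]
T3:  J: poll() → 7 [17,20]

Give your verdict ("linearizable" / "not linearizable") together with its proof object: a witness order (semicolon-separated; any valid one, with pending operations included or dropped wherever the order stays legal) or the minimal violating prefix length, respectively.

not linearizable — minimal violating prefix: 15 events

through event 14 a valid linearization exists; event 15 (H responding at time 15) ends that
every one of the 11 real-time-consistent orders over 7 completed FIFO queue ops fails the sequential spec
every completion of the 1 pending operation (F) was checked; none linearizes
one such order, A, B, C, D, E, G, H (pending dropped), breaks at step 4 where D poll() → 64 is illegal
one such order, A, B, C, E, D, G, H (pending dropped), breaks at step 7 where H poll() → empty is illegal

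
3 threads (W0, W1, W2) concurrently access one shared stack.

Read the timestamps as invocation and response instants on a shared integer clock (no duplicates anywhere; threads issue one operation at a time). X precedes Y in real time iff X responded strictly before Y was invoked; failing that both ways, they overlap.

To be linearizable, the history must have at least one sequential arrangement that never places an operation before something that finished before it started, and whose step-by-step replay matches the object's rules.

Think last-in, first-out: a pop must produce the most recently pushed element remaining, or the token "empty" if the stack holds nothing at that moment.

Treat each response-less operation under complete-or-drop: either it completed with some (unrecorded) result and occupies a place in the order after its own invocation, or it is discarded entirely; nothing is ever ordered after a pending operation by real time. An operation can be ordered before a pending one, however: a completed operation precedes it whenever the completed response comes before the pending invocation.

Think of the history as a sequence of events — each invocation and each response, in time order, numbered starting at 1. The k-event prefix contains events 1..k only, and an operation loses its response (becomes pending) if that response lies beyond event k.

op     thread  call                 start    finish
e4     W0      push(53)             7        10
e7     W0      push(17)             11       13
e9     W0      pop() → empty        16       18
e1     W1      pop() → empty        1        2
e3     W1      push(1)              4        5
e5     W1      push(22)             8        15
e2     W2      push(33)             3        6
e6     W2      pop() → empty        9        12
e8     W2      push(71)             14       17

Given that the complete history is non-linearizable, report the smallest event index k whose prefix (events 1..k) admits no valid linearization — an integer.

12

events 1..11 are still linearizable — one witness is e1, e2, e3, e4:
step 1: e1 pop() → empty — stack <>
step 2: e2 push(33) — stack <33>
step 3: e3 push(1) — stack <33,1>
step 4: e4 push(53) — stack <33,1,53>
once event 12 joins (e6's response, time 12), exhaustive search finds no witness
no escape via the 2 pending operations (e5, e7): every completion choice fails
one such order, e1, e2, e3, e4, e6 (pending dropped), breaks at step 5 where e6 pop() → empty is illegal
one such order, e1, e2, e3, e6, e4 (pending dropped), breaks at step 4 where e6 pop() → empty is illegal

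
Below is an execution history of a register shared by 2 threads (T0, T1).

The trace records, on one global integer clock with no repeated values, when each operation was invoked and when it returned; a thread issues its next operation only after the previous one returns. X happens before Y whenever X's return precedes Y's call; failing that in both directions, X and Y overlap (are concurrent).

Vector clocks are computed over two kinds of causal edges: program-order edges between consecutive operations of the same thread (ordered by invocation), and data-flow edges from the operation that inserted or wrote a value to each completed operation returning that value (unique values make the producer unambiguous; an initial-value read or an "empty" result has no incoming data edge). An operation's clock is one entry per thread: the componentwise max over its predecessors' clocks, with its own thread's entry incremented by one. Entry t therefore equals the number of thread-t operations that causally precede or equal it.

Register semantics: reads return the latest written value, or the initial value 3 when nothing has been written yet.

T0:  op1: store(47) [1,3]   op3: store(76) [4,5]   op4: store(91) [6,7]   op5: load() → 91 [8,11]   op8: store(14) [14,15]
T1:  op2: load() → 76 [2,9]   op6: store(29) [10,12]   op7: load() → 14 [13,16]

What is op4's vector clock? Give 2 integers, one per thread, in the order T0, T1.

(3, 0)

op1, invoked 1, has no incoming edges; only T0's bump applies → (1, 0)
merge at op3 (invoked 4): VC(op1)=(1, 0), own-thread bump on T0 → (2, 0)
merge at op2 (invoked 2): VC(op3)=(2, 0), own-thread bump on T1 → (2, 1)
merge at op4 (invoked 6): VC(op3)=(2, 0), own-thread bump on T0 → (3, 0)
merge at op6 (invoked 10): VC(op2)=(2, 1), own-thread bump on T1 → (2, 2)
merge at op5 (invoked 8): VC(op4)=(3, 0), own-thread bump on T0 → (4, 0)
merge at op8 (invoked 14): VC(op5)=(4, 0), own-thread bump on T0 → (5, 0)
merge at op7 (invoked 13): VC(op6)=(2, 2), VC(op8)=(5, 0), own-thread bump on T1 → (5, 3)
target: VC(op4) = (3, 0)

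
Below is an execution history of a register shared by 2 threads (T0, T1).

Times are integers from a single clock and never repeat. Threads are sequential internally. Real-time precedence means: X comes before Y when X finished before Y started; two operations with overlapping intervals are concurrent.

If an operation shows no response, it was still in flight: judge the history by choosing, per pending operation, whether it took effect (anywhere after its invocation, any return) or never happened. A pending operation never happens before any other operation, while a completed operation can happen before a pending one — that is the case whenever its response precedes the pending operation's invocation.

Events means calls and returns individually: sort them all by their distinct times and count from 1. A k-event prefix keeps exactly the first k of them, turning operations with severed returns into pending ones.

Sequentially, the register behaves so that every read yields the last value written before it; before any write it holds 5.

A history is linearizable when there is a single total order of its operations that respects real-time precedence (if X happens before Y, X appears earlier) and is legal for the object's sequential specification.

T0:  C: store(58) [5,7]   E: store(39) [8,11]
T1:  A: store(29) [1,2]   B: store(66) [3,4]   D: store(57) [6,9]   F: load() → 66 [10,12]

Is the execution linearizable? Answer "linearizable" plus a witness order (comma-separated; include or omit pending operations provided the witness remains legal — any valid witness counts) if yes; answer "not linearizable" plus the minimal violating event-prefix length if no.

events 1..11 are fine; event 12 — the response of F at time 12 — makes the prefix non-linearizable
6 completed operations, 5 real-time-consistent orders — every register replay fails
e.g. A, B, C, D, E, F: illegal at step 6, since F load() → 66 cannot apply there
e.g. A, B, C, D, F, E: illegal at step 5, since F load() → 66 cannot apply there

not linearizable — minimal violating prefix: 12 events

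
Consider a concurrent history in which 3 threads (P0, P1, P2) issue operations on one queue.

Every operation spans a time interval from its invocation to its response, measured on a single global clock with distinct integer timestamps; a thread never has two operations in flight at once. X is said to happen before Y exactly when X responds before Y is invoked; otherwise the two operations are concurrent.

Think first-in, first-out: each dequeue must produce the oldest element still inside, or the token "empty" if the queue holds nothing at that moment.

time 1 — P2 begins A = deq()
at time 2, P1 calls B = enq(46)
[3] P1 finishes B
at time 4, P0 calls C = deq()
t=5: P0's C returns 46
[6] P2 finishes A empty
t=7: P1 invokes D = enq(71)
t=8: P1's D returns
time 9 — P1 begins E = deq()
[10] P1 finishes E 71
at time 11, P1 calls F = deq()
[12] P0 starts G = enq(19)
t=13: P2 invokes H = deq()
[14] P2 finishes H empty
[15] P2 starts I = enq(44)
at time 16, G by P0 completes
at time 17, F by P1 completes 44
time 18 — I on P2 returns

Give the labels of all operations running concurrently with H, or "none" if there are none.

concurrent with H ([13,14]): every op whose interval crosses 13..14
A [1,6]: before
B [2,3]: before
C [4,5]: before
D [7,8]: before
E [9,10]: before
F [11,17]: concurrent
G [12,16]: concurrent
I [15,18]: after

F, G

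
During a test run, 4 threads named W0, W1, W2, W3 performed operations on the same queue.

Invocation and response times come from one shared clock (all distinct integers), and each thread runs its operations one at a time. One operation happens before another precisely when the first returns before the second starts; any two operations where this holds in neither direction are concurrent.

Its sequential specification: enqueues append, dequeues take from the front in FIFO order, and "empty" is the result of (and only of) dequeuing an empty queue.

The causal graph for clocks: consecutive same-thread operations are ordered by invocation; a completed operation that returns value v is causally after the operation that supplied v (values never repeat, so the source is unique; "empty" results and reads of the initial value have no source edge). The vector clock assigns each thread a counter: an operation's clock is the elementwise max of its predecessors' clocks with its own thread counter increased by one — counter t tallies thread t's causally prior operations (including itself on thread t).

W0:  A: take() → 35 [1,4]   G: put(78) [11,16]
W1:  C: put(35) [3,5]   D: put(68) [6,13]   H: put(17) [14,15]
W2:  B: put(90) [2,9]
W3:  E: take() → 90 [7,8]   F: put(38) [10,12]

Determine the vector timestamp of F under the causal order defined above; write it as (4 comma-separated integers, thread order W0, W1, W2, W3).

B, invoked 2, has no incoming edges; only W2's bump applies → (0, 0, 1, 0)
C, invoked 3, has no incoming edges; only W1's bump applies → (0, 1, 0, 0)
E (invocation 7): componentwise max over VC(B)=(0, 0, 1, 0), +1 at W3, giving (0, 0, 1, 1)
D (invocation 6): componentwise max over VC(C)=(0, 1, 0, 0), +1 at W1, giving (0, 2, 0, 0)
A (invocation 1): componentwise max over VC(C)=(0, 1, 0, 0), +1 at W0, giving (1, 1, 0, 0)
F (invocation 10): componentwise max over VC(E)=(0, 0, 1, 1), +1 at W3, giving (0, 0, 1, 2)
H (invocation 14): componentwise max over VC(D)=(0, 2, 0, 0), +1 at W1, giving (0, 3, 0, 0)
G (invocation 11): componentwise max over VC(A)=(1, 1, 0, 0), +1 at W0, giving (2, 1, 0, 0)
target: VC(F) = (0, 0, 1, 2)

(0, 0, 1, 2)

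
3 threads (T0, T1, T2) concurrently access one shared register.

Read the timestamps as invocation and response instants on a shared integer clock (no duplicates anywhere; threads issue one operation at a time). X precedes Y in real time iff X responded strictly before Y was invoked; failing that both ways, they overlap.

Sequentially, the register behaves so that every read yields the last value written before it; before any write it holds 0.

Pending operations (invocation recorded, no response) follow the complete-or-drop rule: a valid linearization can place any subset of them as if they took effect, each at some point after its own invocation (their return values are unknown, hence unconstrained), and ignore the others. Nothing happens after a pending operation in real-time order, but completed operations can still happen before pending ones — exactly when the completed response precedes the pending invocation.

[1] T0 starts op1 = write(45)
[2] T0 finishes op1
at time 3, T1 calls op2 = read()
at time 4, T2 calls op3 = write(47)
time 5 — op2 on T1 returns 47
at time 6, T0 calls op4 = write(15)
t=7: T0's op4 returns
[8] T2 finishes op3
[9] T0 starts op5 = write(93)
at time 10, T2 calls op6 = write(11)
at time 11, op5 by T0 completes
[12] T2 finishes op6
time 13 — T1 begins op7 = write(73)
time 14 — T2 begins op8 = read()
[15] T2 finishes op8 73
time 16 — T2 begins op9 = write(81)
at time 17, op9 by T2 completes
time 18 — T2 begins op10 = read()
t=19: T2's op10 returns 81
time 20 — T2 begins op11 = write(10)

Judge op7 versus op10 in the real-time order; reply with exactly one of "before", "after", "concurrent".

op7 spans [13,…), op10 spans [18,19]
the intervals overlap in both directions

concurrent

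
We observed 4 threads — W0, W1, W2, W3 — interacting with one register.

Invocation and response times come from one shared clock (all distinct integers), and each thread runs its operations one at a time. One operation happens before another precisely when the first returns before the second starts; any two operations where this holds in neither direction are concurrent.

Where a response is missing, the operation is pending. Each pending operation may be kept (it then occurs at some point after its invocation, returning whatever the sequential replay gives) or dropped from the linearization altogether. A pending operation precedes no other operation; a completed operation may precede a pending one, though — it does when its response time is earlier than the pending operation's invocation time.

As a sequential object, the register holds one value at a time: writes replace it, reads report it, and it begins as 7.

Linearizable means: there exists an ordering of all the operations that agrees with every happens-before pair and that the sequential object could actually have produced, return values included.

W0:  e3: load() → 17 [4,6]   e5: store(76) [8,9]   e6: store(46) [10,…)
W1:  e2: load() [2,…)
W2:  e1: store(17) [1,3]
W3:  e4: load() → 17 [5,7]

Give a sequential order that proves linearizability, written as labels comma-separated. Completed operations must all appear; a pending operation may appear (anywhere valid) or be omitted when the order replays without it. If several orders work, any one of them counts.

step 1: e1 store(17) — value 17
step 2: e2 load() (pending, included) — value 17
step 3: e3 load() → 17 — value 17
step 4: e4 load() → 17 — value 17
step 5: e5 store(76) — value 76

e1, e2, e3, e4, e5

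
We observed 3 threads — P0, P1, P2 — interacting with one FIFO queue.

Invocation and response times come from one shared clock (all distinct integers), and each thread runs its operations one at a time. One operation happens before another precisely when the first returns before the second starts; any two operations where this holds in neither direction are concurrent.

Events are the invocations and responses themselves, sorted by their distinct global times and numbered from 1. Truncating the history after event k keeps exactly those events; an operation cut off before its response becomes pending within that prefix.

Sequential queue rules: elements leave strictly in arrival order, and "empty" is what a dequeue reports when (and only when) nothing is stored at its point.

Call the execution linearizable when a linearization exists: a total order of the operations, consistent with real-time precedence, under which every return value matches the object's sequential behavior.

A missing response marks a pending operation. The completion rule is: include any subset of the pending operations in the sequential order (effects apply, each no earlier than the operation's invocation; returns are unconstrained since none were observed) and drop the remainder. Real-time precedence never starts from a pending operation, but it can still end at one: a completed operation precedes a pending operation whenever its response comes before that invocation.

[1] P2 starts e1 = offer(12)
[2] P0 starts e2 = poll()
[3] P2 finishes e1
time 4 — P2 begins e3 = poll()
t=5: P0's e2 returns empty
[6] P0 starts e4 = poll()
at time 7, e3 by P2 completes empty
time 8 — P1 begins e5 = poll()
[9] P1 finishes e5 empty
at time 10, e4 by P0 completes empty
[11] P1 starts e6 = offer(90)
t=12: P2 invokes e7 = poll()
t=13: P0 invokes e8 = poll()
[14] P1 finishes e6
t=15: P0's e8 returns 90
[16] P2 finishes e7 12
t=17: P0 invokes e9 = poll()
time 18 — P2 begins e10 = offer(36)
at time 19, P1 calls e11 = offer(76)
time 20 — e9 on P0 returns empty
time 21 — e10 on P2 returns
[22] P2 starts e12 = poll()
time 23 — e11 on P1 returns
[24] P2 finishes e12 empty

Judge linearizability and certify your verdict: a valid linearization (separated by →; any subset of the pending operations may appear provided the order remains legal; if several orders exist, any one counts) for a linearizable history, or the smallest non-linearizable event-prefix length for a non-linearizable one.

events 1..9 are fine; event 10 — the response of e4 at time 10 — makes the prefix non-linearizable
5 completed operations, 8 real-time-consistent orders — every FIFO queue replay fails
e.g. e1, e2, e3, e4, e5: illegal at step 2, since e2 poll() → empty cannot apply there
e.g. e1, e2, e3, e5, e4: illegal at step 2, since e2 poll() → empty cannot apply there

not linearizable — minimal violating prefix: 10 events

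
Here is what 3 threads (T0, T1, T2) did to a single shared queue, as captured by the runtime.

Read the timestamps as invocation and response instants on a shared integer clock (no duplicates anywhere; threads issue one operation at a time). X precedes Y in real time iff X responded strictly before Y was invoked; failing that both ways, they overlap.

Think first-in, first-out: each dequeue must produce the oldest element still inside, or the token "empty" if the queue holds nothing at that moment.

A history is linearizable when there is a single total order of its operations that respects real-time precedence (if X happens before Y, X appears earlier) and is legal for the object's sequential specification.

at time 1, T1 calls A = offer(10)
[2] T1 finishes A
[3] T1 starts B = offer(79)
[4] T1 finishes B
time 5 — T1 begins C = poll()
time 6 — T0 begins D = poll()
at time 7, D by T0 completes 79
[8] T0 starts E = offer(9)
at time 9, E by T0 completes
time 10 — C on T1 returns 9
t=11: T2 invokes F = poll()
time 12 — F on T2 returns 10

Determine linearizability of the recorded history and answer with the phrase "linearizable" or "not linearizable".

not linearizable

through event 9 a valid linearization exists; event 10 (C responding at time 10) ends that
checked exhaustively: 3 real-time-consistent orders of 5 completed operations, zero legal queue replays
take A, B, C, D, E: step 3 already fails, because C poll() → 9 cannot occur there
take A, B, D, C, E: step 3 already fails, because D poll() → 79 cannot occur there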